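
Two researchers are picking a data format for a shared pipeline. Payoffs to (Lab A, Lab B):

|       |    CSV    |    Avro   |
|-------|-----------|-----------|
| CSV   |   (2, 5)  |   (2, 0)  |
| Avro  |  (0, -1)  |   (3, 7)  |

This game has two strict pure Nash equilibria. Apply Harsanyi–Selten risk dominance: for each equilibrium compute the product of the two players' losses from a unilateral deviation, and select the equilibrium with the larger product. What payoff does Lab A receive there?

2

At both CSV: Lab A loses 2 − 0 = 2 by deviating; Lab B loses 5 − 0 = 5. Product = 2·5 = 10.
At both Avro: Lab A loses 3 − 2 = 1 by deviating; Lab B loses 7 − (-1) = 8. Product = 1·8 = 8.
10 > 8, so both CSV is risk-dominant. Lab A's payoff there is 2.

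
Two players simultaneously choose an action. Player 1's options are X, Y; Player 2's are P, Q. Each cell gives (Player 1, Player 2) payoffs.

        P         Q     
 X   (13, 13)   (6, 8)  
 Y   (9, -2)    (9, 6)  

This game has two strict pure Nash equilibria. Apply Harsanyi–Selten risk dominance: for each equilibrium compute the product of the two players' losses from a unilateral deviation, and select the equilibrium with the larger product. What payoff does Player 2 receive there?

At (X, P): Player 1 loses 13 − 9 = 4 by deviating; Player 2 loses 13 − 8 = 5. Product = 4·5 = 20.
At (Y, Q): Player 1 loses 9 − 6 = 3 by deviating; Player 2 loses 6 − (-2) = 8. Product = 3·8 = 24.
24 > 20, so (Y, Q) is risk-dominant. Player 2's payoff there is 6.

6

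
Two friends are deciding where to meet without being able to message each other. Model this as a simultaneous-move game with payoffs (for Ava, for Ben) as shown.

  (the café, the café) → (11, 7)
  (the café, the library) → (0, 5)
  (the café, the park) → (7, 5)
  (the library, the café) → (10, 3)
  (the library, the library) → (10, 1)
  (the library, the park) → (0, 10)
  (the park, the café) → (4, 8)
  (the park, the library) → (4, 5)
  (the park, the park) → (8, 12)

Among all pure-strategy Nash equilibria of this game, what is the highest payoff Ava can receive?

Both the café is a pure NE (Ava: 11 ≥ 10; Ben: 7 ≥ 5). Ava gets 11.
Both the park is a pure NE (Ava: 8 ≥ 7; Ben: 12 ≥ 8). Ava gets 8.
Every other cell has a profitable deviation for at least one player. Highest of {11, 8} is 11.

11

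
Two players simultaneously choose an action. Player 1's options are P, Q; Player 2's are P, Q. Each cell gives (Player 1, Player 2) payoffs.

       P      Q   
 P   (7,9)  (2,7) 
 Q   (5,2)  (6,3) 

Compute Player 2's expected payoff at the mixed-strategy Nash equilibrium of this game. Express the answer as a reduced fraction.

Player 1 mixes with probability p on P, chosen so Player 2 is indifferent: 9p + 2(1−p) = 7p + 3(1−p) gives p = 1/3.
Player 2's expected payoff is 9·1/3 + 2·2/3 = 13/3.

13/3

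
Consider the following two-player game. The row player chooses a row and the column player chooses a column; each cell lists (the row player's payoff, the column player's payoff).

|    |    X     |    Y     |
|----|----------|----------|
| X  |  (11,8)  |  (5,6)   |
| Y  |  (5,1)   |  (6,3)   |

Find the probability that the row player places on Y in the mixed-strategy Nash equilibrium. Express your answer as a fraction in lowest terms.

1/2

The row player's mix p on X must make the column player indifferent between X and Y.
The column player's payoff from X: 8p + 1(1−p). From Y: 6p + 3(1−p).
Set equal: 2p = 2(1−p) → p = 2/4 = 1/2.
Probability on Y is 1 − 1/2 = 1/2.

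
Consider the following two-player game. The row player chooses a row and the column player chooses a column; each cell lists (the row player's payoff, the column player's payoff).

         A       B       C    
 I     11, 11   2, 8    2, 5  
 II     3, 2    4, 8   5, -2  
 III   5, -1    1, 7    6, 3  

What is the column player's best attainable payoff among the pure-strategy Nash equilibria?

11

(I, A) is a pure NE (the row player: 11 ≥ 5; the column player: 11 ≥ 8). The column player gets 11.
(II, B) is a pure NE (the row player: 4 ≥ 2; the column player: 8 ≥ 2). The column player gets 8.
Every other cell has a profitable deviation for at least one player. Highest of {11, 8} is 11.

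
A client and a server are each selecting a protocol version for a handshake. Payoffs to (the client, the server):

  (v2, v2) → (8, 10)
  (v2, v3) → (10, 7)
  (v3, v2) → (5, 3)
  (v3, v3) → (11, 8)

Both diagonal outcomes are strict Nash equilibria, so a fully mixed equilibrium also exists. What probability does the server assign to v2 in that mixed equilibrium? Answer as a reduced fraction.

1/4

The server's mix q on v2 must make the client indifferent between v2 and v3.
The client's payoff from v2: 8q + 10(1−q). From v3: 5q + 11(1−q).
Set equal: 3q = 1(1−q) → q = 1/4.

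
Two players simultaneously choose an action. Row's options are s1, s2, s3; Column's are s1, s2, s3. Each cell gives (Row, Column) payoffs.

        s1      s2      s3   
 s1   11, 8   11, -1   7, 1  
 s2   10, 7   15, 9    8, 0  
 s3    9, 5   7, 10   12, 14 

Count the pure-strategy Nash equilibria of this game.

3

Both s1: Row gets 11 (best alternative 10); Column gets 8 (best alternative 1). Neither deviates — NE.
Both s2: Row gets 15 (best alternative 11); Column gets 9 (best alternative 7). Neither deviates — NE.
Both s3: Row gets 12 (best alternative 8); Column gets 14 (best alternative 10). Neither deviates — NE.
(s2, s1) is not a NE: Row would switch to s1 (11 > 10).
No other cell survives both best-response checks, so there are 3 pure NE.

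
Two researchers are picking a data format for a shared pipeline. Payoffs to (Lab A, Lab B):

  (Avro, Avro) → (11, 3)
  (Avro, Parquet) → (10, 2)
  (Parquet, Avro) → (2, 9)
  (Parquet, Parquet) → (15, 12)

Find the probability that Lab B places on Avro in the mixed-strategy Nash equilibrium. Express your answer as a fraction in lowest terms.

5/14

Lab B's mix q on Avro must make Lab A indifferent between Avro and Parquet.
Lab A's payoff from Avro: 11q + 10(1−q). From Parquet: 2q + 15(1−q).
Set equal: 9q = 5(1−q) → q = 5/14.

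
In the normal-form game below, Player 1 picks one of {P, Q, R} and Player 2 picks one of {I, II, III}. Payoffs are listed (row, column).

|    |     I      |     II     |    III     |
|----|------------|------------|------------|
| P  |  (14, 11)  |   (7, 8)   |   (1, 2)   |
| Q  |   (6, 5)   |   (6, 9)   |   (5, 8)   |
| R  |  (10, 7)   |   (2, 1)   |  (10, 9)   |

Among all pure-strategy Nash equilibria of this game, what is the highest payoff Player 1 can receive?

14

(P, I) is a pure NE (Player 1: 14 ≥ 10; Player 2: 11 ≥ 8). Player 1 gets 14.
(R, III) is a pure NE (Player 1: 10 ≥ 5; Player 2: 9 ≥ 7). Player 1 gets 10.
Every other cell has a profitable deviation for at least one player. Highest of {14, 10} is 14.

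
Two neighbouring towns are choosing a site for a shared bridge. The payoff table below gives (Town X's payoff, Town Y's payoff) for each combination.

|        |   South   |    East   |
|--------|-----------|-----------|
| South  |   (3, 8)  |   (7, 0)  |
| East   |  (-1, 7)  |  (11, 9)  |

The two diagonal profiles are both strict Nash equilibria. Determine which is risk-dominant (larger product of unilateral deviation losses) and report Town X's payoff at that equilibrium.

At both South: Town X loses 3 − (-1) = 4 by deviating; Town Y loses 8 − 0 = 8. Product = 4·8 = 32.
At both East: Town X loses 11 − 7 = 4 by deviating; Town Y loses 9 − 7 = 2. Product = 4·2 = 8.
32 > 8, so both South is risk-dominant. Town X's payoff there is 3.

3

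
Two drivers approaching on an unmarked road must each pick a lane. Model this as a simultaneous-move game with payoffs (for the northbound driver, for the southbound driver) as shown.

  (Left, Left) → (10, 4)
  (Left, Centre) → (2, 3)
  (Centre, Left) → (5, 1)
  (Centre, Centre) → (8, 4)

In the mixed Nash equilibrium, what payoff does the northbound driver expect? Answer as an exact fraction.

70/11

The southbound driver mixes with probability q on Left, chosen so the northbound driver is indifferent: 10q + 2(1−q) = 5q + 8(1−q) gives q = 6/11.
The northbound driver's expected payoff (from either row, since indifferent) is 10·6/11 + 2·5/11 = 70/11.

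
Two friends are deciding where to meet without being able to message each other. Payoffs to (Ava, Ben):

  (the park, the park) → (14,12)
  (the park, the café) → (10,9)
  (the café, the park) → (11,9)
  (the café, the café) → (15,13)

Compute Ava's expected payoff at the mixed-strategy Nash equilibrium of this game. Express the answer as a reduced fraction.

25/2

Ben mixes with probability q on the park, chosen so Ava is indifferent: 14q + 10(1−q) = 11q + 15(1−q) gives q = 5/8.
Ava's expected payoff (from either row, since indifferent) is 14·5/8 + 10·3/8 = 25/2.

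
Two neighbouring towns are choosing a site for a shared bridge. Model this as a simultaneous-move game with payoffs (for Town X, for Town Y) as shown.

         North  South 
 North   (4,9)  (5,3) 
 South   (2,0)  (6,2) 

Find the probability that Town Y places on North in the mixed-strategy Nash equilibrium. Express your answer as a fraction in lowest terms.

1/3

Town Y's mix q on North must make Town X indifferent between North and South.
Town X's payoff from North: 4q + 5(1−q). From South: 2q + 6(1−q).
Set equal: 2q = 1(1−q) → q = 1/3.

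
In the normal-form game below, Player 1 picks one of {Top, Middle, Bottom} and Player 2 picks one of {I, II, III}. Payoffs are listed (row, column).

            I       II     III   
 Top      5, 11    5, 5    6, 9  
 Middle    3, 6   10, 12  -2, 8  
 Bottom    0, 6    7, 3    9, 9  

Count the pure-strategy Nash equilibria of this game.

(Top, I): Player 1 gets 5 (best alternative 3); Player 2 gets 11 (best alternative 9). Neither deviates — NE.
(Middle, II): Player 1 gets 10 (best alternative 7); Player 2 gets 12 (best alternative 8). Neither deviates — NE.
(Bottom, III): Player 1 gets 9 (best alternative 6); Player 2 gets 9 (best alternative 6). Neither deviates — NE.
(Bottom, II) is not a NE: Player 1 would switch to Middle (10 > 7).
No other cell survives both best-response checks, so there are 3 pure NE.

3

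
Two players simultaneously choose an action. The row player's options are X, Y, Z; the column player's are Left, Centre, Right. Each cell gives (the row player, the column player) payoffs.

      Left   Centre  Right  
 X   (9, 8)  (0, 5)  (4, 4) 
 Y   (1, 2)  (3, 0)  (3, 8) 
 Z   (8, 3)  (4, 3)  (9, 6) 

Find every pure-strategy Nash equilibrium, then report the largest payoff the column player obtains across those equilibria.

8

(X, Left) is a pure NE (the row player: 9 ≥ 8; the column player: 8 ≥ 5). The column player gets 8.
(Z, Right) is a pure NE (the row player: 9 ≥ 4; the column player: 6 ≥ 3). The column player gets 6.
Every other cell has a profitable deviation for at least one player. Highest of {8, 6} is 8.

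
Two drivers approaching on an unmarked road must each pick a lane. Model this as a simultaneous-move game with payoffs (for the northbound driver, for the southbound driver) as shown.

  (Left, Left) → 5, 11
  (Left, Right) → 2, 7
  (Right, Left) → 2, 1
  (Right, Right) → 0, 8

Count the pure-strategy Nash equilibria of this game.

Both Left: the northbound driver gets 5 (best alternative 2); the southbound driver gets 11 (best alternative 7). Neither deviates — NE.
Both Right is not a NE: the northbound driver would switch to Left (2 > 0).
No other cell survives both best-response checks, so there is 1 pure NE.

1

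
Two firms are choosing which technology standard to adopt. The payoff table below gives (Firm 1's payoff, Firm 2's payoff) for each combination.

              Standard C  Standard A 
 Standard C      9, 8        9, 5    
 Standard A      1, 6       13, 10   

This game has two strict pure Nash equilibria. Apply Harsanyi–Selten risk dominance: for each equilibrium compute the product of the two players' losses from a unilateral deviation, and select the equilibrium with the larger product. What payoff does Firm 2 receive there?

At both Standard C: Firm 1 loses 9 − 1 = 8 by deviating; Firm 2 loses 8 − 5 = 3. Product = 8·3 = 24.
At both Standard A: Firm 1 loses 13 − 9 = 4 by deviating; Firm 2 loses 10 − 6 = 4. Product = 4·4 = 16.
24 > 16, so both Standard C is risk-dominant. Firm 2's payoff there is 8.

8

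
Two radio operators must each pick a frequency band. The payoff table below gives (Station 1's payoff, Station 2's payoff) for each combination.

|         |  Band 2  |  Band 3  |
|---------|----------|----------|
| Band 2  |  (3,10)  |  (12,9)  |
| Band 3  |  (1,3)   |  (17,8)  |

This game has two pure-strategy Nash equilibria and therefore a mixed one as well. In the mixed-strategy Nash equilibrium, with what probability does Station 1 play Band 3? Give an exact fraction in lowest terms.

Station 1's mix p on Band 2 must make Station 2 indifferent between Band 2 and Band 3.
Station 2's payoff from Band 2: 10p + 3(1−p). From Band 3: 9p + 8(1−p).
Set equal: 1p = 5(1−p) → p = 5/6.
Probability on Band 3 is 1 − 5/6 = 1/6.

1/6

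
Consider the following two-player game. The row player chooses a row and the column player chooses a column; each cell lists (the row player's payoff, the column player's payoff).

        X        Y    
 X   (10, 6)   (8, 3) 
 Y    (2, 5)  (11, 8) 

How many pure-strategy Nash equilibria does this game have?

Both X: the row player gets 10 (best alternative 2); the column player gets 6 (best alternative 3). Neither deviates — NE.
Both Y: the row player gets 11 (best alternative 8); the column player gets 8 (best alternative 5). Neither deviates — NE.
(X, Y) is not a NE: the row player would switch to Y (11 > 8).
No other cell survives both best-response checks, so there are 2 pure NE.

2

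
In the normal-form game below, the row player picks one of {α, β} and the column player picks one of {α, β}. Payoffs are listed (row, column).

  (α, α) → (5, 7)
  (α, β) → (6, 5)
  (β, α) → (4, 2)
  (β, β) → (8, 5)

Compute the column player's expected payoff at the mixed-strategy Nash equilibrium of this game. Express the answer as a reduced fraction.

5

The row player mixes with probability p on α, chosen so the column player is indifferent: 7p + 2(1−p) = 5p + 5(1−p) gives p = 3/5.
The column player's expected payoff is 7·3/5 + 2·2/5 = 5.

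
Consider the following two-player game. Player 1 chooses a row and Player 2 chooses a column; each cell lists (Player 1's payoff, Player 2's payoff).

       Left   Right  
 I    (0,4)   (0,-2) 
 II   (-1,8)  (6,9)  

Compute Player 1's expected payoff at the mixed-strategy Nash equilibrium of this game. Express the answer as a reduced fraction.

0

Player 2 mixes with probability q on Left, chosen so Player 1 is indifferent: 0q + 0(1−q) = (-1)q + 6(1−q) gives q = 6/7.
Player 1's expected payoff (from either row, since indifferent) is 0·6/7 + 0·1/7 = 0.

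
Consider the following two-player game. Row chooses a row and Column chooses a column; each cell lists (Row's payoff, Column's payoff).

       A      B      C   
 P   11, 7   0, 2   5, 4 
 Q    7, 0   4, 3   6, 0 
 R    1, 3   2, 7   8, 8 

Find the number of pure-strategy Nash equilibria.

(P, A): Row gets 11 (best alternative 7); Column gets 7 (best alternative 4). Neither deviates — NE.
(Q, B): Row gets 4 (best alternative 2); Column gets 3 (best alternative 0). Neither deviates — NE.
(R, C): Row gets 8 (best alternative 6); Column gets 8 (best alternative 7). Neither deviates — NE.
(Q, A) is not a NE: Row would switch to P (11 > 7).
No other cell survives both best-response checks, so there are 3 pure NE.

3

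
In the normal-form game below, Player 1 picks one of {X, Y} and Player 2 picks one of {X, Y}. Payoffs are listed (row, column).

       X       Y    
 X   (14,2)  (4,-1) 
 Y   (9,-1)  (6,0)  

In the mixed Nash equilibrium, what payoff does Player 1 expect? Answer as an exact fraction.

Player 2 mixes with probability q on X, chosen so Player 1 is indifferent: 14q + 4(1−q) = 9q + 6(1−q) gives q = 2/7.
Player 1's expected payoff (from either row, since indifferent) is 14·2/7 + 4·5/7 = 48/7.

48/7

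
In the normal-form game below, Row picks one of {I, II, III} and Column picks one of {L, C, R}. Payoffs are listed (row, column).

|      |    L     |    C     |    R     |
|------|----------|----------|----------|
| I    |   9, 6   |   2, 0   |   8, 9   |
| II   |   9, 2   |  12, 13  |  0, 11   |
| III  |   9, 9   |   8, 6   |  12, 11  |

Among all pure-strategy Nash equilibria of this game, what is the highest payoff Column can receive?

13

(II, C) is a pure NE (Row: 12 ≥ 8; Column: 13 ≥ 11). Column gets 13.
(III, R) is a pure NE (Row: 12 ≥ 8; Column: 11 ≥ 9). Column gets 11.
Every other cell has a profitable deviation for at least one player. Highest of {13, 11} is 13.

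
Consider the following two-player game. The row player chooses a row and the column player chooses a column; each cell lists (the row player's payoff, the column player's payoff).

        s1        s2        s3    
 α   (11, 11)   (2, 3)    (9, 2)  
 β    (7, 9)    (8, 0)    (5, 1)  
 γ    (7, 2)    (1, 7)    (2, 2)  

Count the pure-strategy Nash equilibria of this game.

(α, s1): the row player gets 11 (best alternative 7); the column player gets 11 (best alternative 3). Neither deviates — NE.
(γ, s3) is not a NE: the row player would switch to α (9 > 2).
No other cell survives both best-response checks, so there is 1 pure NE.

1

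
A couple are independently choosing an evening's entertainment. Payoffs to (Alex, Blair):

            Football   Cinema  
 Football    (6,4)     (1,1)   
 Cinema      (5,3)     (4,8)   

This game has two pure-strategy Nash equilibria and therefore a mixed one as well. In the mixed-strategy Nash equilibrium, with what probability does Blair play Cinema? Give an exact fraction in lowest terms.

Blair's mix q on Football must make Alex indifferent between Football and Cinema.
Alex's payoff from Football: 6q + 1(1−q). From Cinema: 5q + 4(1−q).
Set equal: 1q = 3(1−q) → q = 3/4.
Probability on Cinema is 1 − 3/4 = 1/4.

1/4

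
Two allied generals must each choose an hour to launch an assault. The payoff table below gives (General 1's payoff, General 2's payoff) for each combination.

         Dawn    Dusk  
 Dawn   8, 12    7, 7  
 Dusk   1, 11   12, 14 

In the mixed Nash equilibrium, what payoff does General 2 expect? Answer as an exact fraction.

General 1 mixes with probability p on Dawn, chosen so General 2 is indifferent: 12p + 11(1−p) = 7p + 14(1−p) gives p = 3/8.
General 2's expected payoff is 12·3/8 + 11·5/8 = 91/8.

91/8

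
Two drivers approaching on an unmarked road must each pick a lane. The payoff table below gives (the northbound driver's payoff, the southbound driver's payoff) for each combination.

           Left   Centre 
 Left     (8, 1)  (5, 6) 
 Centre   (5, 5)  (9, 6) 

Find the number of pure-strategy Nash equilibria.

Both Centre: the northbound driver gets 9 (best alternative 5); the southbound driver gets 6 (best alternative 5). Neither deviates — NE.
Both Left is not a NE: the southbound driver would switch to Centre (6 > 1).
No other cell survives both best-response checks, so there is 1 pure NE.

1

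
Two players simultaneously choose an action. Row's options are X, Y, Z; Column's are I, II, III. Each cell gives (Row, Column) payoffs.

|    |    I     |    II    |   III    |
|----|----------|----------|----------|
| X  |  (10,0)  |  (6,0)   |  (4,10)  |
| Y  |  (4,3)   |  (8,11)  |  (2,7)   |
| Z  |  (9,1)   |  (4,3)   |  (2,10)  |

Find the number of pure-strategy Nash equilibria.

(X, III): Row gets 4 (best alternative 2); Column gets 10 (best alternative 0). Neither deviates — NE.
(Y, II): Row gets 8 (best alternative 6); Column gets 11 (best alternative 7). Neither deviates — NE.
(Z, III) is not a NE: Row would switch to X (4 > 2).
No other cell survives both best-response checks, so there are 2 pure NE.

2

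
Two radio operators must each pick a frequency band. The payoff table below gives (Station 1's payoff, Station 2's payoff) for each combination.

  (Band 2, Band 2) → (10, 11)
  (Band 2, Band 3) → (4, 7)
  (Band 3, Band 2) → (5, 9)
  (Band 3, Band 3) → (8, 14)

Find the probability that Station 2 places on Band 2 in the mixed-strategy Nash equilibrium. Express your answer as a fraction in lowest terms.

Station 2's mix q on Band 2 must make Station 1 indifferent between Band 2 and Band 3.
Station 1's payoff from Band 2: 10q + 4(1−q). From Band 3: 5q + 8(1−q).
Set equal: 5q = 4(1−q) → q = 4/9.

4/9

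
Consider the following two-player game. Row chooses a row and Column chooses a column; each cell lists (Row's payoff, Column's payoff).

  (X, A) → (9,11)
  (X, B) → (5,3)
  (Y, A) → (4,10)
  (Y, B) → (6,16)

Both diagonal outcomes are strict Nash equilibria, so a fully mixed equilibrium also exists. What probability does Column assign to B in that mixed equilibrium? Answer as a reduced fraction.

5/6

Column's mix q on A must make Row indifferent between X and Y.
Row's payoff from X: 9q + 5(1−q). From Y: 4q + 6(1−q).
Set equal: 5q = 1(1−q) → q = 1/6.
Probability on B is 1 − 1/6 = 5/6.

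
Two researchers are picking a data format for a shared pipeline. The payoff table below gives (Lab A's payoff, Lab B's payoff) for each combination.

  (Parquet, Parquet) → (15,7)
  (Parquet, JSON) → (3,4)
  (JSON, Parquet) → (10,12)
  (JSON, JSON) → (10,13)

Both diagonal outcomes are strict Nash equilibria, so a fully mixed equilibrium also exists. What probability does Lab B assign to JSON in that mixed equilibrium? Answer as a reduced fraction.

Lab B's mix q on Parquet must make Lab A indifferent between Parquet and JSON.
Lab A's payoff from Parquet: 15q + 3(1−q). From JSON: 10q + 10(1−q).
Set equal: 5q = 7(1−q) → q = 7/12.
Probability on JSON is 1 − 7/12 = 5/12.

5/12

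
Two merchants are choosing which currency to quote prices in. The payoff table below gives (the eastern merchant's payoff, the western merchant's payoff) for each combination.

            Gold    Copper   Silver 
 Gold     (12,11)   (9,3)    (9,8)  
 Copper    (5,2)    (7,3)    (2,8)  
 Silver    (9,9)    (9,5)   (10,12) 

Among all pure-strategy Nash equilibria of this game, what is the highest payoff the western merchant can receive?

12

Both Gold is a pure NE (the eastern merchant: 12 ≥ 9; the western merchant: 11 ≥ 8). The western merchant gets 11.
Both Silver is a pure NE (the eastern merchant: 10 ≥ 9; the western merchant: 12 ≥ 9). The western merchant gets 12.
Every other cell has a profitable deviation for at least one player. Highest of {11, 12} is 12.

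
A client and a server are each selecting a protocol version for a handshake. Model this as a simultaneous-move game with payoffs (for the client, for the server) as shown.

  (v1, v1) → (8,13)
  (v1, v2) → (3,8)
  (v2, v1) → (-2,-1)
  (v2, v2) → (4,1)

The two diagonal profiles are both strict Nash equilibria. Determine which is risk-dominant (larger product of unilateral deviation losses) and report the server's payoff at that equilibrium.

13

At both v1: the client loses 8 − (-2) = 10 by deviating; the server loses 13 − 8 = 5. Product = 10·5 = 50.
At both v2: the client loses 4 − 3 = 1 by deviating; the server loses 1 − (-1) = 2. Product = 1·2 = 2.
50 > 2, so both v1 is risk-dominant. The server's payoff there is 13.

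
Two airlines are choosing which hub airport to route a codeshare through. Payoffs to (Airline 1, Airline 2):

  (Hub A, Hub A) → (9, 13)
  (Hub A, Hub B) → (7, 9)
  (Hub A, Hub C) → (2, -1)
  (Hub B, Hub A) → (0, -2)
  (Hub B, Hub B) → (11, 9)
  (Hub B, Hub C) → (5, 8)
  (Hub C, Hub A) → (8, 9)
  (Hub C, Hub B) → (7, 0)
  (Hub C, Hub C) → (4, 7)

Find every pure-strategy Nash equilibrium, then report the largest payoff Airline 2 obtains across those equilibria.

13

Both Hub A is a pure NE (Airline 1: 9 ≥ 8; Airline 2: 13 ≥ 9). Airline 2 gets 13.
Both Hub B is a pure NE (Airline 1: 11 ≥ 7; Airline 2: 9 ≥ 8). Airline 2 gets 9.
Every other cell has a profitable deviation for at least one player. Highest of {13, 9} is 13.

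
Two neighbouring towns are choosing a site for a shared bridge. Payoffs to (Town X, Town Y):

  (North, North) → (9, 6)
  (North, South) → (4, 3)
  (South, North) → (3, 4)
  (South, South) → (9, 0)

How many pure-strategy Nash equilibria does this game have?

1

Both North: Town X gets 9 (best alternative 3); Town Y gets 6 (best alternative 3). Neither deviates — NE.
Both South is not a NE: Town Y would switch to North (4 > 0).
No other cell survives both best-response checks, so there is 1 pure NE.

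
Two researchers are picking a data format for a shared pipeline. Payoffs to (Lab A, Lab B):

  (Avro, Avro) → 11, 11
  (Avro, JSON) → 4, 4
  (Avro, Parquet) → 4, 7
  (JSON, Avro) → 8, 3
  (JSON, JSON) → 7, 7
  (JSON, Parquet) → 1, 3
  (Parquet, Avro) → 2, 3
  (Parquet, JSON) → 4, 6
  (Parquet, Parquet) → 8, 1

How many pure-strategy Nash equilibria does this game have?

2

Both Avro: Lab A gets 11 (best alternative 8); Lab B gets 11 (best alternative 7). Neither deviates — NE.
Both JSON: Lab A gets 7 (best alternative 4); Lab B gets 7 (best alternative 3). Neither deviates — NE.
Both Parquet is not a NE: Lab B would switch to JSON (6 > 1).
No other cell survives both best-response checks, so there are 2 pure NE.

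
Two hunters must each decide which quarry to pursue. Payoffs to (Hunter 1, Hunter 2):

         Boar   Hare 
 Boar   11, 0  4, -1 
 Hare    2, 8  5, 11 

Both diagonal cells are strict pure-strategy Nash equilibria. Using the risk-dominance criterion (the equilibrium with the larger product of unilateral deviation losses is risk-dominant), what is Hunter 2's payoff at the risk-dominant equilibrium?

0

At both Boar: Hunter 1 loses 11 − 2 = 9 by deviating; Hunter 2 loses 0 − (-1) = 1. Product = 9·1 = 9.
At both Hare: Hunter 1 loses 5 − 4 = 1 by deviating; Hunter 2 loses 11 − 8 = 3. Product = 1·3 = 3.
9 > 3, so both Boar is risk-dominant. Hunter 2's payoff there is 0.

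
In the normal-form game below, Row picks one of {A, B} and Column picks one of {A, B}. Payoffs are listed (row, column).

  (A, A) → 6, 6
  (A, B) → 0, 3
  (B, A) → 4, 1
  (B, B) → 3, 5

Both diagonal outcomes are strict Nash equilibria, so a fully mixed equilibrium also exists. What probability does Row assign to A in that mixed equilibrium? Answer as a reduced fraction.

Row's mix p on A must make Column indifferent between A and B.
Column's payoff from A: 6p + 1(1−p). From B: 3p + 5(1−p).
Set equal: 3p = 4(1−p) → p = 4/7.

4/7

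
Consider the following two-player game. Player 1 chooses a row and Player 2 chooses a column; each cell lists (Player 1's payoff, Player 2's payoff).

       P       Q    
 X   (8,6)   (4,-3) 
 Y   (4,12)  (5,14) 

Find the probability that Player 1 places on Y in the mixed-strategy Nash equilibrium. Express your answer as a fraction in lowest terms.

Player 1's mix p on X must make Player 2 indifferent between P and Q.
Player 2's payoff from P: 6p + 12(1−p). From Q: (-3)p + 14(1−p).
Set equal: 9p = 2(1−p) → p = 2/11.
Probability on Y is 1 − 2/11 = 9/11.

9/11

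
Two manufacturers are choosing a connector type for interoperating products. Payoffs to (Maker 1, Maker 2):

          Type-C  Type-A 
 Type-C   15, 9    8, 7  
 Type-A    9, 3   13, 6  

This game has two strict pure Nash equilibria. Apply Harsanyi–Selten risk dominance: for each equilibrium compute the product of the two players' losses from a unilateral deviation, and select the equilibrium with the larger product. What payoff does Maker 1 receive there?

13

At both Type-C: Maker 1 loses 15 − 9 = 6 by deviating; Maker 2 loses 9 − 7 = 2. Product = 6·2 = 12.
At both Type-A: Maker 1 loses 13 − 8 = 5 by deviating; Maker 2 loses 6 − 3 = 3. Product = 5·3 = 15.
15 > 12, so both Type-A is risk-dominant. Maker 1's payoff there is 13.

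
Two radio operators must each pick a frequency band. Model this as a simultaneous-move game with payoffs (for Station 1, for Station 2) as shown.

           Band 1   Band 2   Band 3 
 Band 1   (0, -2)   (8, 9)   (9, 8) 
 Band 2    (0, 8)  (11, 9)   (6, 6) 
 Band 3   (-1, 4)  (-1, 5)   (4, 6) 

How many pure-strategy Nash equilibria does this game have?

Both Band 2: Station 1 gets 11 (best alternative 8); Station 2 gets 9 (best alternative 8). Neither deviates — NE.
Both Band 3 is not a NE: Station 1 would switch to Band 1 (9 > 4).
No other cell survives both best-response checks, so there is 1 pure NE.

1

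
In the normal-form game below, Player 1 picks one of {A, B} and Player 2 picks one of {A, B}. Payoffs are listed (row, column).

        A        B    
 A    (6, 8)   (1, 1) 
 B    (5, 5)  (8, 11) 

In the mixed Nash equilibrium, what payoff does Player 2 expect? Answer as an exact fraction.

Player 1 mixes with probability p on A, chosen so Player 2 is indifferent: 8p + 5(1−p) = 1p + 11(1−p) gives p = 6/13.
Player 2's expected payoff is 8·6/13 + 5·7/13 = 83/13.

83/13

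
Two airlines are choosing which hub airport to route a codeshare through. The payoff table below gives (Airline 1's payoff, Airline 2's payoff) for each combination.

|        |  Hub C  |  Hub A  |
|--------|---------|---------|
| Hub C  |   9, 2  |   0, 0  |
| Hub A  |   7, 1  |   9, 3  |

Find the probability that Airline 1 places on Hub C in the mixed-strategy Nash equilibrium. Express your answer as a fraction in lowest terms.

Airline 1's mix p on Hub C must make Airline 2 indifferent between Hub C and Hub A.
Airline 2's payoff from Hub C: 2p + 1(1−p). From Hub A: 0p + 3(1−p).
Set equal: 2p = 2(1−p) → p = 2/4 = 1/2.

1/2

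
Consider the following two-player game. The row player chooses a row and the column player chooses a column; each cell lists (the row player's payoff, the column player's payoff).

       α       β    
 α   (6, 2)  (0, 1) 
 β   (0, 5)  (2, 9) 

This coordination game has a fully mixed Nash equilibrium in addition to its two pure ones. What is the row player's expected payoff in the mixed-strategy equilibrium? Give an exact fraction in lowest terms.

3/2

The column player mixes with probability q on α, chosen so the row player is indifferent: 6q + 0(1−q) = 0q + 2(1−q) gives q = 1/4.
The row player's expected payoff (from either row, since indifferent) is 6·1/4 + 0·3/4 = 3/2.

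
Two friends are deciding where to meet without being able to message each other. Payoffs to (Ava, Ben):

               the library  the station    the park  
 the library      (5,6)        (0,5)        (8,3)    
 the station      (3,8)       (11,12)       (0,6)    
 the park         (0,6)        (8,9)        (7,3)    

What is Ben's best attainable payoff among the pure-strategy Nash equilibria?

Both the library is a pure NE (Ava: 5 ≥ 3; Ben: 6 ≥ 5). Ben gets 6.
Both the station is a pure NE (Ava: 11 ≥ 8; Ben: 12 ≥ 8). Ben gets 12.
Every other cell has a profitable deviation for at least one player. Highest of {6, 12} is 12.

12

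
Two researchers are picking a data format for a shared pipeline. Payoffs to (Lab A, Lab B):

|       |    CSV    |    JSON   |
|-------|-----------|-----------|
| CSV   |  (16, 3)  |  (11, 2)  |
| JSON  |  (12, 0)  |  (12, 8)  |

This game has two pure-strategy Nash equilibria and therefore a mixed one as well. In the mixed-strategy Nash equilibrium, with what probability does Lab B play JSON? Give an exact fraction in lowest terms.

Lab B's mix q on CSV must make Lab A indifferent between CSV and JSON.
Lab A's payoff from CSV: 16q + 11(1−q). From JSON: 12q + 12(1−q).
Set equal: 4q = 1(1−q) → q = 1/5.
Probability on JSON is 1 − 1/5 = 4/5.

4/5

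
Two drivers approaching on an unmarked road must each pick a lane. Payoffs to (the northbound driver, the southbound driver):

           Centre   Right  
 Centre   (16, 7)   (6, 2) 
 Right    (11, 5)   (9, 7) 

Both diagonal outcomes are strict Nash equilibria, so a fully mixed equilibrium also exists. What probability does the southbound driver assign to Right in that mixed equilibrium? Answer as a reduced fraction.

5/8

The southbound driver's mix q on Centre must make the northbound driver indifferent between Centre and Right.
The northbound driver's payoff from Centre: 16q + 6(1−q). From Right: 11q + 9(1−q).
Set equal: 5q = 3(1−q) → q = 3/8.
Probability on Right is 1 − 3/8 = 5/8.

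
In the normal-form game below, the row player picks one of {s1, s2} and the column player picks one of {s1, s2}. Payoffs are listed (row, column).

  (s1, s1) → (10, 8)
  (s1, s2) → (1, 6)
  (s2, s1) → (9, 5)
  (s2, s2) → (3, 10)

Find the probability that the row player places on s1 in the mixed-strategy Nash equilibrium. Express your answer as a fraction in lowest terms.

5/7

The row player's mix p on s1 must make the column player indifferent between s1 and s2.
The column player's payoff from s1: 8p + 5(1−p). From s2: 6p + 10(1−p).
Set equal: 2p = 5(1−p) → p = 5/7.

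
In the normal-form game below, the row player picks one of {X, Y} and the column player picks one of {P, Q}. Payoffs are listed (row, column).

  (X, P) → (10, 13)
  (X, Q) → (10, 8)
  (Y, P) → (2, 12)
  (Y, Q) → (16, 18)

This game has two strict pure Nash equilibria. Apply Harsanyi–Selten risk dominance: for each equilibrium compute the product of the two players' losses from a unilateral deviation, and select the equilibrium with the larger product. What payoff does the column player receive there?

13

At (X, P): the row player loses 10 − 2 = 8 by deviating; the column player loses 13 − 8 = 5. Product = 8·5 = 40.
At (Y, Q): the row player loses 16 − 10 = 6 by deviating; the column player loses 18 − 12 = 6. Product = 6·6 = 36.
40 > 36, so (X, P) is risk-dominant. The column player's payoff there is 13.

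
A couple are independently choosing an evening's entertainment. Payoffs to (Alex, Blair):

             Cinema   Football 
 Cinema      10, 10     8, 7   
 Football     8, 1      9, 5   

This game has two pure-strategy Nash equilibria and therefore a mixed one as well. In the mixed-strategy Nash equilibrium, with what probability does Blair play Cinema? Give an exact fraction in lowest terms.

Blair's mix q on Cinema must make Alex indifferent between Cinema and Football.
Alex's payoff from Cinema: 10q + 8(1−q). From Football: 8q + 9(1−q).
Set equal: 2q = 1(1−q) → q = 1/3.

1/3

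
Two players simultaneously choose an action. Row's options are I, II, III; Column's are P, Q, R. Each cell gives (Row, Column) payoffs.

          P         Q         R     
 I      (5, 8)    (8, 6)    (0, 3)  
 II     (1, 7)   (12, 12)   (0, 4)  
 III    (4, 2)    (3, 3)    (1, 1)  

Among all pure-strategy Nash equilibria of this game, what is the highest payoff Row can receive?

(I, P) is a pure NE (Row: 5 ≥ 4; Column: 8 ≥ 6). Row gets 5.
(II, Q) is a pure NE (Row: 12 ≥ 8; Column: 12 ≥ 7). Row gets 12.
Every other cell has a profitable deviation for at least one player. Highest of {5, 12} is 12.

12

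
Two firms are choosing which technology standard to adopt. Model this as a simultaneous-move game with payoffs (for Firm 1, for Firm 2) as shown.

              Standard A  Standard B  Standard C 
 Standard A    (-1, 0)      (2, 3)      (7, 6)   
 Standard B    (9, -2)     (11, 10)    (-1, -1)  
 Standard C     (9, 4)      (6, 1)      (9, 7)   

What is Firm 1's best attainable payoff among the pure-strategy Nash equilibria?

11

Both Standard B is a pure NE (Firm 1: 11 ≥ 6; Firm 2: 10 ≥ -1). Firm 1 gets 11.
Both Standard C is a pure NE (Firm 1: 9 ≥ 7; Firm 2: 7 ≥ 4). Firm 1 gets 9.
Every other cell has a profitable deviation for at least one player. Highest of {11, 9} is 11.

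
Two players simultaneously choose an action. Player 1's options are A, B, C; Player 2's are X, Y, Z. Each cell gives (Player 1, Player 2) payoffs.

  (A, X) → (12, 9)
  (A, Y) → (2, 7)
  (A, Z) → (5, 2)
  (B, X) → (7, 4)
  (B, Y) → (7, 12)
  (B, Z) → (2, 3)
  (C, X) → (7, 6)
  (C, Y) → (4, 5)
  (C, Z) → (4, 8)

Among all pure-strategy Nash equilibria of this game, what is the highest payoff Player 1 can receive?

(A, X) is a pure NE (Player 1: 12 ≥ 7; Player 2: 9 ≥ 7). Player 1 gets 12.
(B, Y) is a pure NE (Player 1: 7 ≥ 4; Player 2: 12 ≥ 4). Player 1 gets 7.
Every other cell has a profitable deviation for at least one player. Highest of {12, 7} is 12.

12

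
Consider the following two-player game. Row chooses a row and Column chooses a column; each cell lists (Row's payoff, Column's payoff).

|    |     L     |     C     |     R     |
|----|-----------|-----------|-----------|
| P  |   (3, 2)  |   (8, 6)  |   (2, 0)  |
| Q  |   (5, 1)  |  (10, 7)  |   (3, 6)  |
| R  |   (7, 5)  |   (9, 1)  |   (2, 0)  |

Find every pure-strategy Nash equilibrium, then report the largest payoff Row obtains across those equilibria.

(Q, C) is a pure NE (Row: 10 ≥ 9; Column: 7 ≥ 6). Row gets 10.
(R, L) is a pure NE (Row: 7 ≥ 5; Column: 5 ≥ 1). Row gets 7.
Every other cell has a profitable deviation for at least one player. Highest of {10, 7} is 10.

10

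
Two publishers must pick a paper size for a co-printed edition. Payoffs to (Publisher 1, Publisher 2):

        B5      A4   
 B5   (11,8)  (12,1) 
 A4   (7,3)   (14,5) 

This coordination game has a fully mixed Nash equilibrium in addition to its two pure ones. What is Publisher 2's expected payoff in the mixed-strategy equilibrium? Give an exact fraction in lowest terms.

37/9

Publisher 1 mixes with probability p on B5, chosen so Publisher 2 is indifferent: 8p + 3(1−p) = 1p + 5(1−p) gives p = 2/9.
Publisher 2's expected payoff is 8·2/9 + 3·7/9 = 37/9.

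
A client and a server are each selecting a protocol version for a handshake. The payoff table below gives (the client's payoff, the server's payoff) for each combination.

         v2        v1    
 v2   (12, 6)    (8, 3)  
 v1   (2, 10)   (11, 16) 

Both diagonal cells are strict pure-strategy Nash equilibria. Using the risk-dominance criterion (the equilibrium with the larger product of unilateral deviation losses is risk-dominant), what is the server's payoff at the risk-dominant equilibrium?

At both v2: the client loses 12 − 2 = 10 by deviating; the server loses 6 − 3 = 3. Product = 10·3 = 30.
At both v1: the client loses 11 − 8 = 3 by deviating; the server loses 16 − 10 = 6. Product = 3·6 = 18.
30 > 18, so both v2 is risk-dominant. The server's payoff there is 6.

6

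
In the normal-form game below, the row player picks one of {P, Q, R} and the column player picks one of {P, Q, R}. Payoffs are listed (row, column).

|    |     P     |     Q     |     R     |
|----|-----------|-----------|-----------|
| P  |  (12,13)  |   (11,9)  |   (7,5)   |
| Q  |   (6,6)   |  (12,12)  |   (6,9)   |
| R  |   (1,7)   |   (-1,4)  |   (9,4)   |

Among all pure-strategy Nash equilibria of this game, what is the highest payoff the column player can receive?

Both P is a pure NE (the row player: 12 ≥ 6; the column player: 13 ≥ 9). The column player gets 13.
Both Q is a pure NE (the row player: 12 ≥ 11; the column player: 12 ≥ 9). The column player gets 12.
Every other cell has a profitable deviation for at least one player. Highest of {13, 12} is 13.

13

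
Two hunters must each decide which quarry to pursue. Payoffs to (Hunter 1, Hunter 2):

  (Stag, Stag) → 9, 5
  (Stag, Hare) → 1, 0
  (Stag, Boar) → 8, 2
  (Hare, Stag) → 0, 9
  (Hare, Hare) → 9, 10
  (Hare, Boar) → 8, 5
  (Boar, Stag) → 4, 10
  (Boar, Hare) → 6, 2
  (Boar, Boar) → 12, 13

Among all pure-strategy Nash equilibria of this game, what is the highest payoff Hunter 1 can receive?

12

Both Stag is a pure NE (Hunter 1: 9 ≥ 4; Hunter 2: 5 ≥ 2). Hunter 1 gets 9.
Both Hare is a pure NE (Hunter 1: 9 ≥ 6; Hunter 2: 10 ≥ 9). Hunter 1 gets 9.
Both Boar is a pure NE (Hunter 1: 12 ≥ 8; Hunter 2: 13 ≥ 10). Hunter 1 gets 12.
Every other cell has a profitable deviation for at least one player. Highest of {9, 9, 12} is 12.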